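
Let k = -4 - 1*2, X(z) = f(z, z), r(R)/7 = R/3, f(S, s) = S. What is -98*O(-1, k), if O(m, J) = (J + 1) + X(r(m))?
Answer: 2156/3 ≈ 718.67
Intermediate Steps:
r(R) = 7*R/3 (r(R) = 7*(R/3) = 7*R/3)
X(z) = z
k = -6 (k = -4 - 2 = -6)
O(m, J) = 1 + J + 7*m/3 (O(m, J) = (J + 1) + 7*m/3 = (1 + J) + 7*m/3 = 1 + J + 7*m/3)
-98*O(-1, k) = -98*(1 - 6 + (7/3)*(-1)) = -98*(1 - 6 - 7/3) = -98*(-22/3) = 2156/3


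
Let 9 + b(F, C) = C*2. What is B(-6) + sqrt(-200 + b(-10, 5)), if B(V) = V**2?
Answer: 36 + I*sqrt(199) ≈ 36.0 + 14.107*I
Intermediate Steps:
b(F, C) = -9 + 2*C (b(F, C) = -9 + C*2 = -9 + 2*C)
B(-6) + sqrt(-200 + b(-10, 5)) = (-6)**2 + sqrt(-200 + (-9 + 2*5)) = 36 + sqrt(-200 + (-9 + 10)) = 36 + sqrt(-200 + 1) = 36 + sqrt(-199) = 36 + I*sqrt(199)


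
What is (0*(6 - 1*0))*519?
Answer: 0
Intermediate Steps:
(0*(6 - 1*0))*519 = (0*(6 + 0))*519 = (0*6)*519 = 0*519 = 0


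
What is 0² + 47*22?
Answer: 1034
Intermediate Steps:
0² + 47*22 = 0 + 1034 = 1034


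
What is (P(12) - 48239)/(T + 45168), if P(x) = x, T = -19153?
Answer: -48227/26015 ≈ -1.8538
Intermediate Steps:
(P(12) - 48239)/(T + 45168) = (12 - 48239)/(-19153 + 45168) = -48227/26015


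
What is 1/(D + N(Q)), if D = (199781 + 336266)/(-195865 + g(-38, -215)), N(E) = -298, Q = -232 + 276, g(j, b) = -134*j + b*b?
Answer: -144548/43611351 ≈ -0.0033145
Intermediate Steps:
g(j, b) = b² - 134*j (g(j, b) = -134*j + b² = b² - 134*j)
Q = 44
D = -536047/144548 (D = (199781 + 336266)/(-195865 + ((-215)² - 134*(-38))) = 536047/(-195865 + (46225 + 5092)) = 536047/(-195865 + 51317) = 536047/(-144548) = 536047*(-1/144548) = -536047/144548 ≈ -3.7084)
1/(D + N(Q)) = 1/(-536047/144548 - 298) = 1/(-43611351/144548) = -144548/43611351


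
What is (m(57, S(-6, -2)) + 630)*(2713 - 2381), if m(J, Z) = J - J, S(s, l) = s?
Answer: 209160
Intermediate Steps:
m(J, Z) = 0
(m(57, S(-6, -2)) + 630)*(2713 - 2381) = (0 + 630)*(2713 - 2381) = 630*332 = 209160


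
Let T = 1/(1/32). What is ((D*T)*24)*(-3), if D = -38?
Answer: 87552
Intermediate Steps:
T = 32 (T = 1/(1/32) = 32)
((D*T)*24)*(-3) = (-38*32*24)*(-3) = -1216*24*(-3) = -29184*(-3) = 87552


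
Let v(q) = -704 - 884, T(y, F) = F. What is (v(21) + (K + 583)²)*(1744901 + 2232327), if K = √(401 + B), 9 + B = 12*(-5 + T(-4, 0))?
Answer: 1346820649324 + 9274895696*√83 ≈ 1.4313e+12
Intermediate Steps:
B = -69 (B = -9 + 12*(-5 + 0) = -9 + 12*(-5) = -9 - 60 = -69)
K = 2*√83 (K = √(401 - 69) = √332 = 2*√83 ≈ 18.221)
v(q) = -1588
(v(21) + (K + 583)²)*(1744901 + 2232327) = (-1588 + (2*√83 + 583)²)*(1744901 + 2232327) = (-1588 + (583 + 2*√83)²)*3977228 = -6315838064 + 3977228*(583 + 2*√83)²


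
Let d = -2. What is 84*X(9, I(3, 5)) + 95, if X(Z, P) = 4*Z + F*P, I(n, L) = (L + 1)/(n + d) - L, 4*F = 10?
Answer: 3329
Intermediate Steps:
F = 5/2 (F = (¼)*10 = 5/2 ≈ 2.5000)
I(n, L) = -L + (1 + L)/(-2 + n) (I(n, L) = (L + 1)/(n - 2) - L = (1 + L)/(-2 + n) - L = -L + (1 + L)/(-2 + n))
X(Z, P) = 4*Z + 5*P/2
84*X(9, I(3, 5)) + 95 = 84*(4*9 + 5*((1 + 3*5 - 1*5*3)/(-2 + 3))/2) + 95 = 84*(36 + 5*((1 + 15 - 15)/1)/2) + 95 = 84*(36 + 5*(1*1)/2) + 95 = 84*(36 + (5/2)*1) + 95 = 84*(36 + 5/2) + 95 = 84*(77/2) + 95 = 3234 + 95 = 3329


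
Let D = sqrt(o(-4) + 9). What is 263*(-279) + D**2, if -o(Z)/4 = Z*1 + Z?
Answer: -73336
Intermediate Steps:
o(Z) = -8*Z (o(Z) = -4*(Z*1 + Z) = -4*(Z + Z) = -8*Z)
D = sqrt(41) (D = sqrt(-8*(-4) + 9) = sqrt(32 + 9) = sqrt(41) ≈ 6.4031)
263*(-279) + D**2 = 263*(-279) + (sqrt(41))**2 = -73377 + 41 = -73336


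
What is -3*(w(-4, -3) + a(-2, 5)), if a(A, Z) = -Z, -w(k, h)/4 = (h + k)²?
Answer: 603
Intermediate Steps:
w(k, h) = -4*(h + k)²
-3*(w(-4, -3) + a(-2, 5)) = -3*(-4*(-3 - 4)² - 1*5) = -3*(-4*(-7)² - 5) = -3*(-4*49 - 5) = -3*(-196 - 5) = -3*(-201) = 603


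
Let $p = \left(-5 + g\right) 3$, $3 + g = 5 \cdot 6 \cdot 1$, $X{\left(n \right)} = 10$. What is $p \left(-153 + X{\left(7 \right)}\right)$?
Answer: $-9438$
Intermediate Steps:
$g = 27$ ($g = -3 + 5 \cdot 6 \cdot 1 = -3 + 30 \cdot 1 = -3 + 30 = 27$)
$p = 66$ ($p = \left(-5 + 27\right) 3 = 22 \cdot 3 = 66$)
$p \left(-153 + X{\left(7 \right)}\right) = 66 \left(-153 + 10\right) = 66 \left(-143\right) = -9438$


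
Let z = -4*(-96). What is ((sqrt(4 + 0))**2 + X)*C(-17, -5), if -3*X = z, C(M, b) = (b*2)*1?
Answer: 1240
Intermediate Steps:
z = 384
C(M, b) = 2*b (C(M, b) = (2*b)*1 = 2*b)
X = -128 (X = -1/3*384 = -128)
((sqrt(4 + 0))**2 + X)*C(-17, -5) = ((sqrt(4 + 0))**2 - 128)*(2*(-5)) = ((sqrt(4))**2 - 128)*(-10) = (2**2 - 128)*(-10) = (4 - 128)*(-10) = -124*(-10) = 1240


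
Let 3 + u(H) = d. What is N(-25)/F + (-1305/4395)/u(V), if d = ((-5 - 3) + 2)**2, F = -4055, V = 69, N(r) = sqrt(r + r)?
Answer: -29/3223 - I*sqrt(2)/811 ≈ -0.0089978 - 0.0017438*I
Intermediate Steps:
N(r) = sqrt(2)*sqrt(r) (N(r) = sqrt(2*r) = sqrt(2)*sqrt(r))
d = 36 (d = (-8 + 2)**2 = (-6)**2 = 36)
u(H) = 33 (u(H) = -3 + 36 = 33)
N(-25)/F + (-1305/4395)/u(V) = (sqrt(2)*sqrt(-25))/(-4055) - 1305/4395/33 = (sqrt(2)*(5*I))*(-1/4055) - 1305*1/4395*(1/33) = (5*I*sqrt(2))*(-1/4055) - 87/293*1/33 = -I*sqrt(2)/811 - 29/3223 = -29/3223 - I*sqrt(2)/811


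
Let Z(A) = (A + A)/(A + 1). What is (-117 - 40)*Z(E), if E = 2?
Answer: -628/3 ≈ -209.33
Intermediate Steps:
Z(A) = 2*A/(1 + A) (Z(A) = (2*A)/(1 + A) = 2*A/(1 + A))
(-117 - 40)*Z(E) = (-117 - 40)*(2*2/(1 + 2)) = -314*2/3 = -157*4/3 = -628/3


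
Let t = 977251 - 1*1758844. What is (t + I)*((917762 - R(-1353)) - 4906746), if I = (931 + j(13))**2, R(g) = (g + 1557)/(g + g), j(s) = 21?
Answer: -224359048574250/451 ≈ -4.9747e+11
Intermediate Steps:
R(g) = (1557 + g)/(2*g) (R(g) = (1557 + g)/((2*g)) = (1557 + g)*(1/(2*g)) = (1557 + g)/(2*g))
t = -781593 (t = 977251 - 1758844 = -781593)
I = 906304 (I = (931 + 21)**2 = 952**2 = 906304)
(t + I)*((917762 - R(-1353)) - 4906746) = (-781593 + 906304)*((917762 - (1557 - 1353)/(2*(-1353))) - 4906746) = 124711*((917762 - (-1)*204/(2*1353)) - 4906746) = 124711*((917762 - 1*(-34/451)) - 4906746) = 124711*((917762 + 34/451) - 4906746) = 124711*(413910696/451 - 4906746) = 124711*(-1799031750/451) = -224359048574250/451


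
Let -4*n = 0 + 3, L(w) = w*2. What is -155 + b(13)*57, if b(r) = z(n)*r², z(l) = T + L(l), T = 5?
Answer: 67121/2 ≈ 33561.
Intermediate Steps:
L(w) = 2*w
n = -¾ (n = -(0 + 3)/4 = -¼*3 = -¾ ≈ -0.75000)
z(l) = 5 + 2*l
b(r) = 7*r²/2 (b(r) = (5 + 2*(-¾))*r² = (5 - 3/2)*r² = 7*r²/2)
-155 + b(13)*57 = -155 + ((7/2)*13²)*57 = -155 + ((7/2)*169)*57 = -155 + (1183/2)*57 = -155 + 67431/2 = 67121/2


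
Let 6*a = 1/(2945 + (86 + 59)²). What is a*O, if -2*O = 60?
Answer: -1/4794 ≈ -0.00020859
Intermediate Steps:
O = -30 (O = -½*60 = -30)
a = 1/143820 (a = 1/(6*(2945 + (86 + 59)²)) = 1/(6*(2945 + 145²)) = 1/(6*(2945 + 21025)) = (⅙)/23970 = (⅙)*(1/23970) = 1/143820 ≈ 6.9531e-6)
a*O = (1/143820)*(-30) = -1/4794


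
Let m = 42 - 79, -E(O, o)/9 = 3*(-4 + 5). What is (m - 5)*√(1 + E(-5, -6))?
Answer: -42*I*√26 ≈ -214.16*I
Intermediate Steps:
E(O, o) = -27 (E(O, o) = -27*(-4 + 5) = -27)
m = -37
(m - 5)*√(1 + E(-5, -6)) = (-37 - 5)*√(1 - 27) = -42*I*√26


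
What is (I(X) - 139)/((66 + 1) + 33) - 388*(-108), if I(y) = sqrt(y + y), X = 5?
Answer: 4190261/100 + sqrt(10)/100 ≈ 41903.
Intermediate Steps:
I(y) = sqrt(2)*sqrt(y) (I(y) = sqrt(2*y) = sqrt(2)*sqrt(y))
(I(X) - 139)/((66 + 1) + 33) - 388*(-108) = (sqrt(2)*sqrt(5) - 139)/((66 + 1) + 33) - 388*(-108) = (sqrt(10) - 139)/(67 + 33) + 41904 = (-139 + sqrt(10))/100 + 41904 = (-139 + sqrt(10))*(1/100) + 41904 = (-139/100 + sqrt(10)/100) + 41904 = 4190261/100 + sqrt(10)/100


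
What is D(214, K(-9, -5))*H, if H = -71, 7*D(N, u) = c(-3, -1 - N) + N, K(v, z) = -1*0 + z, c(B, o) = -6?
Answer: -14768/7 ≈ -2109.7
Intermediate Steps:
K(v, z) = z (K(v, z) = 0 + z = z)
D(N, u) = -6/7 + N/7 (D(N, u) = (-6 + N)/7 = -6/7 + N/7)
D(214, K(-9, -5))*H = (-6/7 + (⅐)*214)*(-71) = (-6/7 + 214/7)*(-71) = (208/7)*(-71) = -14768/7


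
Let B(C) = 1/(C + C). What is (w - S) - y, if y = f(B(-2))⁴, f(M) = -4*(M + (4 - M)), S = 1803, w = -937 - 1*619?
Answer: -68895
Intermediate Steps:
w = -1556 (w = -937 - 619 = -1556)
B(C) = 1/(2*C)
f(M) = -16 (f(M) = -4*4 = -16)
y = 65536 (y = (-16)⁴ = 65536)
(w - S) - y = (-1556 - 1*1803) - 1*65536 = (-1556 - 1803) - 65536 = -3359 - 65536 = -68895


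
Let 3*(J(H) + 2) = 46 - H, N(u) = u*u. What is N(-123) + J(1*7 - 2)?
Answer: 45422/3 ≈ 15141.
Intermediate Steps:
N(u) = u²
J(H) = 40/3 - H/3 (J(H) = -2 + (46 - H)/3 = -2 + (46/3 - H/3) = 40/3 - H/3)
N(-123) + J(1*7 - 2) = (-123)² + (40/3 - (1*7 - 2)/3) = 15129 + (40/3 - (7 - 2)/3) = 15129 + (40/3 - ⅓*5) = 15129 + (40/3 - 5/3) = 15129 + 35/3 = 45422/3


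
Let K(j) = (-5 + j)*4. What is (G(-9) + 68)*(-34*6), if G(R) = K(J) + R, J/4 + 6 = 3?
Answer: 1836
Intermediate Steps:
J = -12 (J = -24 + 4*3 = -24 + 12 = -12)
K(j) = -20 + 4*j
G(R) = -68 + R (G(R) = (-20 + 4*(-12)) + R = (-20 - 48) + R = -68 + R)
(G(-9) + 68)*(-34*6) = ((-68 - 9) + 68)*(-34*6) = (-77 + 68)*(-204) = -9*(-204) = 1836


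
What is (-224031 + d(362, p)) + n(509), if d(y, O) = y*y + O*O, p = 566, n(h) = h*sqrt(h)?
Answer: 227369 + 509*sqrt(509) ≈ 2.3885e+5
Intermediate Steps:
n(h) = h**(3/2)
d(y, O) = O**2 + y**2 (d(y, O) = y**2 + O**2 = O**2 + y**2)
(-224031 + d(362, p)) + n(509) = (-224031 + (566**2 + 362**2)) + 509**(3/2) = (-224031 + (320356 + 131044)) + 509*sqrt(509) = (-224031 + 451400) + 509*sqrt(509) = 227369 + 509*sqrt(509)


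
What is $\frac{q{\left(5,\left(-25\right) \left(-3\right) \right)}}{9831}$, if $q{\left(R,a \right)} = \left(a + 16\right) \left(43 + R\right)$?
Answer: $\frac{1456}{3277} \approx 0.44431$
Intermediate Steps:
$q{\left(R,a \right)} = \left(16 + a\right) \left(43 + R\right)$
$\frac{q{\left(5,\left(-25\right) \left(-3\right) \right)}}{9831} = \frac{688 + 16 \cdot 5 + 43 \left(\left(-25\right) \left(-3\right)\right) + 5 \left(\left(-25\right) \left(-3\right)\right)}{9831} = \left(688 + 80 + 43 \cdot 75 + 5 \cdot 75\right) \frac{1}{9831} = \left(688 + 80 + 3225 + 375\right) \frac{1}{9831} = 4368 \cdot \frac{1}{9831} = \frac{1456}{3277}$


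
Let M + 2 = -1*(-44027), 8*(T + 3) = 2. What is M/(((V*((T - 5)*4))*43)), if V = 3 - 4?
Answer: 44025/1333 ≈ 33.027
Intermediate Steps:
T = -11/4 (T = -3 + (⅛)*2 = -3 + ¼ = -11/4 ≈ -2.7500)
V = -1
M = 44025 (M = -2 - 1*(-44027) = -2 + 44027 = 44025)
M/(((V*((T - 5)*4))*43)) = 44025/((-(-11/4 - 5)*4*43)) = 44025/((-(-31)*4/4*43)) = 44025/((-1*(-31)*43)) = 44025/((31*43)) = 44025/1333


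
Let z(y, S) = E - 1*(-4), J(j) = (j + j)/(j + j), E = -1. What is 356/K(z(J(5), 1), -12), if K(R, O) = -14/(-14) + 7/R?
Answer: 534/5 ≈ 106.80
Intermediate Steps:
J(j) = 1 (J(j) = (2*j)/((2*j)) = (2*j)*(1/(2*j)) = 1)
z(y, S) = 3 (z(y, S) = -1 - 1*(-4) = -1 + 4 = 3)
K(R, O) = 1 + 7/R (K(R, O) = -14*(-1/14) + 7/R = 1 + 7/R)
356/K(z(J(5), 1), -12) = 356/(((7 + 3)/3)) = 356/(((1/3)*10)) = 356/(10/3) = 356*(3/10) = 534/5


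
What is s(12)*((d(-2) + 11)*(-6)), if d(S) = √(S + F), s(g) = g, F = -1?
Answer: -792 - 72*I*√3 ≈ -792.0 - 124.71*I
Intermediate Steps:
d(S) = √(-1 + S) (d(S) = √(S - 1) = √(-1 + S))
s(12)*((d(-2) + 11)*(-6)) = 12*((√(-1 - 2) + 11)*(-6)) = 12*((√(-3) + 11)*(-6)) = 12*((I*√3 + 11)*(-6)) = 12*((11 + I*√3)*(-6)) = 12*(-66 - 6*I*√3) = -792 - 72*I*√3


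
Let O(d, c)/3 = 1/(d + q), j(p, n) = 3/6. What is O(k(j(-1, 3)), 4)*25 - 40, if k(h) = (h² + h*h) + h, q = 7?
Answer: -245/8 ≈ -30.625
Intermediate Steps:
j(p, n) = ½ (j(p, n) = 3*(⅙) = ½)
k(h) = h + 2*h² (k(h) = (h² + h²) + h = 2*h² + h = h + 2*h²)
O(d, c) = 3/(7 + d) (O(d, c) = 3/(d + 7) = 3/(7 + d))
O(k(j(-1, 3)), 4)*25 - 40 = (3/(7 + (1 + 2*(½))/2))*25 - 40 = (3/(7 + (1 + 1)/2))*25 - 40 = (3/(7 + (½)*2))*25 - 40 = (3/(7 + 1))*25 - 40 = (3/8)*25 - 40 = 75/8 - 40 = -245/8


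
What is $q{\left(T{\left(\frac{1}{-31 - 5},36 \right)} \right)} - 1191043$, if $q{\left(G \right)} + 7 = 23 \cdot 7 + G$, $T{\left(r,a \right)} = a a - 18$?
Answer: $-1189611$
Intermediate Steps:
$T{\left(r,a \right)} = -18 + a^{2}$ ($T{\left(r,a \right)} = a^{2} - 18 = -18 + a^{2}$)
$q{\left(G \right)} = 154 + G$ ($q{\left(G \right)} = -7 + \left(23 \cdot 7 + G\right) = -7 + \left(161 + G\right) = 154 + G$)
$q{\left(T{\left(\frac{1}{-31 - 5},36 \right)} \right)} - 1191043 = \left(154 - \left(18 - 36^{2}\right)\right) - 1191043 = \left(154 + \left(-18 + 1296\right)\right) - 1191043 = \left(154 + 1278\right) - 1191043 = 1432 - 1191043 = -1189611$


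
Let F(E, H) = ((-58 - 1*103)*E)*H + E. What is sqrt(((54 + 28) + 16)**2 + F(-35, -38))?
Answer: 3*I*sqrt(22729) ≈ 452.28*I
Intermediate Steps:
F(E, H) = E - 161*E*H (F(E, H) = ((-58 - 103)*E)*H + E = (-161*E)*H + E = -161*E*H + E = E - 161*E*H)
sqrt(((54 + 28) + 16)**2 + F(-35, -38)) = sqrt(((54 + 28) + 16)**2 - 35*(1 - 161*(-38))) = sqrt((82 + 16)**2 - 35*(1 + 6118)) = sqrt(98**2 - 35*6119) = sqrt(9604 - 214165) = sqrt(-204561) = 3*I*sqrt(22729)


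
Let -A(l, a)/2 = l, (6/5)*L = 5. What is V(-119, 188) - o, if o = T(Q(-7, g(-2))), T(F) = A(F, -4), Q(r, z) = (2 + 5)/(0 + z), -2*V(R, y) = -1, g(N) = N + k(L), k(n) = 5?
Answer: 31/6 ≈ 5.1667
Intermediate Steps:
L = 25/6 (L = (⅚)*5 = 25/6 ≈ 4.1667)
A(l, a) = -2*l
g(N) = 5 + N (g(N) = N + 5 = 5 + N)
V(R, y) = ½ (V(R, y) = -½*(-1) = ½)
Q(r, z) = 7/z
T(F) = -2*F
o = -14/3 (o = -14/(5 - 2) = -14/3 ≈ -4.6667)
V(-119, 188) - o = ½ - 1*(-14/3) = ½ + 14/3 = 31/6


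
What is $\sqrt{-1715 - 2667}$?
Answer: $i \sqrt{4382} \approx 66.197 i$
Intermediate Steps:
$\sqrt{-1715 - 2667} = \sqrt{-4382} = i \sqrt{4382}$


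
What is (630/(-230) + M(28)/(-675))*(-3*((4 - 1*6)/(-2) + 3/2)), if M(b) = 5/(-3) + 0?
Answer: 12746/621 ≈ 20.525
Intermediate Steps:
M(b) = -5/3 (M(b) = 5*(-⅓) + 0 = -5/3 + 0 = -5/3)
(630/(-230) + M(28)/(-675))*(-3*((4 - 1*6)/(-2) + 3/2)) = (630/(-230) - 5/3/(-675))*(-3*((4 - 1*6)/(-2) + 3/2)) = (630*(-1/230) - 5/3*(-1/675))*(-3*((4 - 6)*(-½) + 3*(½))) = (-63/23 + 1/405)*(-3*(-2*(-½) + 3/2)) = -(-25492)*(1 + 3/2)/3105 = -(-25492)*5/(3105*2) = -25492/9315*(-15/2) = 12746/621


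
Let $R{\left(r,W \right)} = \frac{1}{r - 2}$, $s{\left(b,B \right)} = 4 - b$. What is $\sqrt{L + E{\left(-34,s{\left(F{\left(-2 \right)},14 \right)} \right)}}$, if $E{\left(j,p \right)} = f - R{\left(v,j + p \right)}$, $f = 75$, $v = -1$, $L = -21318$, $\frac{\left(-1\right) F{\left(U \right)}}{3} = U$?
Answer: $\frac{4 i \sqrt{11949}}{3} \approx 145.75 i$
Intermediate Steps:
$F{\left(U \right)} = - 3 U$
$R{\left(r,W \right)} = \frac{1}{-2 + r}$
$E{\left(j,p \right)} = \frac{226}{3}$ ($E{\left(j,p \right)} = 75 - \frac{1}{-2 - 1} = 75 - \frac{1}{-3} = 75 - - \frac{1}{3} = 75 + \frac{1}{3} = \frac{226}{3}$)
$\sqrt{L + E{\left(-34,s{\left(F{\left(-2 \right)},14 \right)} \right)}} = \sqrt{-21318 + \frac{226}{3}} = \sqrt{- \frac{63728}{3}} = \frac{4 i \sqrt{11949}}{3}$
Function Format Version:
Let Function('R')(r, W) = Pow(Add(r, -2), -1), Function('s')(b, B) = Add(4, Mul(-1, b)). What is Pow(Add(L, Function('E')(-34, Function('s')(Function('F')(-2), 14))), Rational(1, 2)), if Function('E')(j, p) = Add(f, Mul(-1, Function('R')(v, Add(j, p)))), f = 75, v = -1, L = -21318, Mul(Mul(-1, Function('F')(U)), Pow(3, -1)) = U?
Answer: Mul(Rational(4, 3), I, Pow(11949, Rational(1, 2))) ≈ Mul(145.75, I)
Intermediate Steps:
Function('F')(U) = Mul(-3, U)
Function('R')(r, W) = Pow(Add(-2, r), -1)
Function('E')(j, p) = Rational(226, 3) (Function('E')(j, p) = Add(75, Mul(-1, Pow(Add(-2, -1), -1))) = Add(75, Mul(-1, Pow(-3, -1))) = Add(75, Mul(-1, Rational(-1, 3))) = Add(75, Rational(1, 3)) = Rational(226, 3))
Pow(Add(L, Function('E')(-34, Function('s')(Function('F')(-2), 14))), Rational(1, 2)) = Pow(Add(-21318, Rational(226, 3)), Rational(1, 2)) = Pow(Rational(-63728, 3), Rational(1, 2)) = Mul(Rational(4, 3), I, Pow(11949, Rational(1, 2)))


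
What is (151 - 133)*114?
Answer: 2052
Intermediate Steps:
(151 - 133)*114 = 18*114 = 2052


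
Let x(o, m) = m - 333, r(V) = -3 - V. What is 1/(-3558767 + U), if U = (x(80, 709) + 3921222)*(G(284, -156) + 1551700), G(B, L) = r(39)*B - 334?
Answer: 1/6037053423157 ≈ 1.6564e-13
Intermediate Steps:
G(B, L) = -334 - 42*B (G(B, L) = (-3 - 1*39)*B - 334 = (-3 - 39)*B - 334 = -42*B - 334 = -334 - 42*B)
x(o, m) = -333 + m
U = 6037056981924 (U = ((-333 + 709) + 3921222)*((-334 - 42*284) + 1551700) = (376 + 3921222)*((-334 - 11928) + 1551700) = 3921598*(-12262 + 1551700) = 3921598*1539438 = 6037056981924)
1/(-3558767 + U) = 1/(-3558767 + 6037056981924) = 1/6037053423157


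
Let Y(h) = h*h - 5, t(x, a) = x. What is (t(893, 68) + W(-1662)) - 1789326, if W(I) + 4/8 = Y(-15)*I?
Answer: -4308147/2 ≈ -2.1541e+6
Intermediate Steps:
Y(h) = -5 + h² (Y(h) = h² - 5 = -5 + h²)
W(I) = -½ + 220*I (W(I) = -½ + (-5 + (-15)²)*I = -½ + (-5 + 225)*I = -½ + 220*I)
(t(893, 68) + W(-1662)) - 1789326 = (893 + (-½ + 220*(-1662))) - 1789326 = (893 + (-½ - 365640)) - 1789326 = (893 - 731281/2) - 1789326 = -729495/2 - 1789326 = -4308147/2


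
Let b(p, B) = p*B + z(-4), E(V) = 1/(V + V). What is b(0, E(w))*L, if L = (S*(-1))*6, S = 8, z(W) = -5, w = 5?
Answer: 240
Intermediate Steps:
E(V) = 1/(2*V)
b(p, B) = -5 + B*p (b(p, B) = p*B - 5 = B*p - 5 = -5 + B*p)
L = -48 (L = (8*(-1))*6 = -8*6 = -48)
b(0, E(w))*L = (-5 + ((½)/5)*0)*(-48) = (-5 + ((½)*(⅕))*0)*(-48) = (-5 + (⅒)*0)*(-48) = (-5 + 0)*(-48) = -5*(-48) = 240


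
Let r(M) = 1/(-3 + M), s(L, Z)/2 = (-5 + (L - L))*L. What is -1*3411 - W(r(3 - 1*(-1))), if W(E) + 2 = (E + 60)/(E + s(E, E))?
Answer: -30620/9 ≈ -3402.2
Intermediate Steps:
s(L, Z) = -10*L (s(L, Z) = 2*((-5 + (L - L))*L) = 2*((-5 + 0)*L) = 2*(-5*L) = -10*L)
W(E) = -2 - (60 + E)/(9*E) (W(E) = -2 + (E + 60)/(E - 10*E) = -2 + (60 + E)/((-9*E)) = -2 + (60 + E)*(-1/(9*E)) = -2 - (60 + E)/(9*E))
-1*3411 - W(r(3 - 1*(-1))) = -1*3411 - (-60 - 19/(-3 + (3 - 1*(-1))))/(9*(1/(-3 + (3 - 1*(-1))))) = -3411 - (-60 - 19/(-3 + (3 + 1)))/(9*(1/(-3 + (3 + 1)))) = -3411 - (-60 - 19/(-3 + 4))/(9*(1/(-3 + 4))) = -3411 - (-60 - 19/1)/(9*(1/1)) = -3411 - (-60 - 19*1)/(9*1) = -3411 - (-60 - 19)/9 = -3411 - (-79)/9 = -3411 - 1*(-79/9) = -3411 + 79/9 = -30620/9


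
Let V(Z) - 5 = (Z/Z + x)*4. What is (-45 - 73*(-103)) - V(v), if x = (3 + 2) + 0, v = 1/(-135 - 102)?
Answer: 7445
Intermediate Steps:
v = -1/237 (v = 1/(-237) = -1/237 ≈ -0.0042194)
x = 5 (x = 5 + 0 = 5)
V(Z) = 29 (V(Z) = 5 + (Z/Z + 5)*4 = 5 + (1 + 5)*4 = 5 + 6*4 = 5 + 24 = 29)
(-45 - 73*(-103)) - V(v) = (-45 - 73*(-103)) - 1*29 = (-45 + 7519) - 29 = 7474 - 29 = 7445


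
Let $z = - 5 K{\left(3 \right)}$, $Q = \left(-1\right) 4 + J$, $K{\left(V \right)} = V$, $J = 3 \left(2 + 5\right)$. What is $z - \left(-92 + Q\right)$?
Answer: $60$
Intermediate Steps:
$J = 21$ ($J = 3 \cdot 7 = 21$)
$Q = 17$ ($Q = \left(-1\right) 4 + 21 = -4 + 21 = 17$)
$z = -15$ ($z = \left(-5\right) 3 = -15$)
$z - \left(-92 + Q\right) = -15 - \left(-92 + 17\right) = -15 - -75 = -15 + 75 = 60$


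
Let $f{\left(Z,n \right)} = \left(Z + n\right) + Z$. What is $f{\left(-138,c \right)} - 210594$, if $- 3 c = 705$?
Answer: $-211105$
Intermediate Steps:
$c = -235$ ($c = \left(- \frac{1}{3}\right) 705 = -235$)
$f{\left(Z,n \right)} = n + 2 Z$
$f{\left(-138,c \right)} - 210594 = \left(-235 + 2 \left(-138\right)\right) - 210594 = \left(-235 - 276\right) - 210594 = -511 - 210594 = -211105$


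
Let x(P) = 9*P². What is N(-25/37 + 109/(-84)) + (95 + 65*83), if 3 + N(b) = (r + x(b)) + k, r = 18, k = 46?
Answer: 5995479785/1073296 ≈ 5586.0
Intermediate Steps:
N(b) = 61 + 9*b² (N(b) = -3 + ((18 + 9*b²) + 46) = -3 + (64 + 9*b²) = 61 + 9*b²)
N(-25/37 + 109/(-84)) + (95 + 65*83) = (61 + 9*(-25/37 + 109/(-84))²) + (95 + 65*83) = (61 + 9*(-25*1/37 + 109*(-1/84))²) + (95 + 5395) = (61 + 9*(-25/37 - 109/84)²) + 5490 = (61 + 9*(-6133/3108)²) + 5490 = (61 + 9*(37613689/9659664)) + 5490 = (61 + 37613689/1073296) + 5490 = 103084745/1073296 + 5490 = 5995479785/1073296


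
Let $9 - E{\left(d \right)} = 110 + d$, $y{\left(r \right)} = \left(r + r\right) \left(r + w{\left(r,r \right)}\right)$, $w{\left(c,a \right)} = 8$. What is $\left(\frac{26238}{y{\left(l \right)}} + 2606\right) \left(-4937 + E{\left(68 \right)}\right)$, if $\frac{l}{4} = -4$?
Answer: $- \frac{885091911}{64} \approx -1.383 \cdot 10^{7}$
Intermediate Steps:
$l = -16$ ($l = 4 \left(-4\right) = -16$)
$y{\left(r \right)} = 2 r \left(8 + r\right)$ ($y{\left(r \right)} = \left(r + r\right) \left(r + 8\right) = 2 r \left(8 + r\right)$)
$E{\left(d \right)} = -101 - d$ ($E{\left(d \right)} = 9 - \left(110 + d\right) = -101 - d$)
$\left(\frac{26238}{y{\left(l \right)}} + 2606\right) \left(-4937 + E{\left(68 \right)}\right) = \left(\frac{26238}{2 \left(-16\right) \left(8 - 16\right)} + 2606\right) \left(-4937 - 169\right) = \left(\frac{26238}{2 \left(-16\right) \left(-8\right)} + 2606\right) \left(-4937 - 169\right) = \left(\frac{26238}{256} + 2606\right) \left(-4937 - 169\right) = \left(26238 \cdot \frac{1}{256} + 2606\right) \left(-5106\right) = \left(\frac{13119}{128} + 2606\right) \left(-5106\right) = \frac{346687}{128} \left(-5106\right) = - \frac{885091911}{64}$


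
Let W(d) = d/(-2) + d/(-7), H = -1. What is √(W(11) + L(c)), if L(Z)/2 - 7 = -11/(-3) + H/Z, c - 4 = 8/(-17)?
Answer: √150990/105 ≈ 3.7007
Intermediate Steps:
W(d) = -9*d/14 (W(d) = d*(-½) + d*(-⅐) = -d/2 - d/7 = -9*d/14)
c = 60/17 (c = 4 + 8/(-17) = 4 + 8*(-1/17) = 4 - 8/17 = 60/17 ≈ 3.5294)
L(Z) = 64/3 - 2/Z (L(Z) = 14 + 2*(-11/(-3) - 1/Z) = 14 + 2*(-11*(-⅓) - 1/Z) = 14 + 2*(11/3 - 1/Z) = 14 + (22/3 - 2/Z) = 64/3 - 2/Z)
√(W(11) + L(c)) = √(-9/14*11 + (64/3 - 2/60/17)) = √(-99/14 + (64/3 - 2*17/60)) = √(-99/14 + (64/3 - 17/30)) = √(-99/14 + 623/30) = √(1438/105) = √150990/105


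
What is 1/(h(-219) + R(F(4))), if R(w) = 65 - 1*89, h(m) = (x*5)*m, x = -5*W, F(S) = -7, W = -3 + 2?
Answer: -1/5499 ≈ -0.00018185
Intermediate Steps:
W = -1
x = 5 (x = -5*(-1) = 5)
h(m) = 25*m (h(m) = (5*5)*m = 25*m)
R(w) = -24 (R(w) = 65 - 89 = -24)
1/(h(-219) + R(F(4))) = 1/(25*(-219) - 24) = 1/(-5475 - 24) = 1/(-5499) = -1/5499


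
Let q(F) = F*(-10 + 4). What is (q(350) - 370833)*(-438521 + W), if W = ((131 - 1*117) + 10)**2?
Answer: 163324142685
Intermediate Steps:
q(F) = -6*F (q(F) = F*(-6) = -6*F)
W = 576 (W = ((131 - 117) + 10)**2 = (14 + 10)**2 = 24**2 = 576)
(q(350) - 370833)*(-438521 + W) = (-6*350 - 370833)*(-438521 + 576) = (-2100 - 370833)*(-437945) = -372933*(-437945) = 163324142685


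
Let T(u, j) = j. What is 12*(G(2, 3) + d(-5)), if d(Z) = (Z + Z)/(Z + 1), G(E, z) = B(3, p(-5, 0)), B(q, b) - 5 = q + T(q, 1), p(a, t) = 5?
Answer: 138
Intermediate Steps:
B(q, b) = 6 + q (B(q, b) = 5 + (q + 1) = 5 + (1 + q) = 6 + q)
G(E, z) = 9 (G(E, z) = 6 + 3 = 9)
d(Z) = 2*Z/(1 + Z) (d(Z) = (2*Z)/(1 + Z) = 2*Z/(1 + Z))
12*(G(2, 3) + d(-5)) = 12*(9 + 2*(-5)/(1 - 5)) = 12*(9 + 2*(-5)/(-4)) = 12*(9 + 2*(-5)*(-1/4)) = 12*(9 + 5/2) = 12*(23/2) = 138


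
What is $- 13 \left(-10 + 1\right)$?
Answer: $117$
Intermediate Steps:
$- 13 \left(-10 + 1\right) = \left(-13\right) \left(-9\right) = 117$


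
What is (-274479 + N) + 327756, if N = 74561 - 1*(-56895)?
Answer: 184733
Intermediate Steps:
N = 131456 (N = 74561 + 56895 = 131456)
(-274479 + N) + 327756 = (-274479 + 131456) + 327756 = -143023 + 327756 = 184733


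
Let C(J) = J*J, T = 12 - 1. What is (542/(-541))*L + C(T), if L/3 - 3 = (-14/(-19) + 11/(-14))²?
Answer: 2143167977/19139498 ≈ 111.98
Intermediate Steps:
T = 11
L = 637311/70756 (L = 9 + 3*(-14/(-19) + 11/(-14))² = 9 + 3*(-14*(-1/19) + 11*(-1/14))² = 9 + 3*(14/19 - 11/14)² = 9 + 3*(-13/266)² = 9 + 3*(169/70756) = 9 + 507/70756 = 637311/70756 ≈ 9.0072)
C(J) = J²
(542/(-541))*L + C(T) = (542/(-541))*(637311/70756) + 11² = (542*(-1/541))*(637311/70756) + 121 = -542/541*637311/70756 + 121 = -172711281/19139498 + 121 = 2143167977/19139498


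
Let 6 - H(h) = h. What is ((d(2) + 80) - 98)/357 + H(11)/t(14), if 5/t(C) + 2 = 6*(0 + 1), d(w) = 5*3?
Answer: -477/119 ≈ -4.0084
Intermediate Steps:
d(w) = 15
H(h) = 6 - h
t(C) = 5/4 (t(C) = 5/(-2 + 6*(0 + 1)) = 5/(-2 + 6*1) = 5/(-2 + 6) = 5/4)
((d(2) + 80) - 98)/357 + H(11)/t(14) = ((15 + 80) - 98)/357 + (6 - 1*11)/(5/4) = (95 - 98)*(1/357) + (6 - 11)*(4/5) = -3*1/357 - 5*4/5 = -1/119 - 4 = -477/119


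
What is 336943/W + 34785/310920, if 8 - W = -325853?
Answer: 7739826163/6754446808 ≈ 1.1459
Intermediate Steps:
W = 325861 (W = 8 - 1*(-325853) = 8 + 325853 = 325861)
336943/W + 34785/310920 = 336943/325861 + 34785/310920 = 336943*(1/325861) + 34785*(1/310920) = 336943/325861 + 2319/20728 = 7739826163/6754446808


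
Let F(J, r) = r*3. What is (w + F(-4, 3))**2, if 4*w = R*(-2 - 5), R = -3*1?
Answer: 3249/16 ≈ 203.06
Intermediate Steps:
R = -3
F(J, r) = 3*r
w = 21/4 (w = (-3*(-2 - 5))/4 = (-3*(-7))/4 = (1/4)*21 = 21/4 ≈ 5.2500)
(w + F(-4, 3))**2 = (21/4 + 3*3)**2 = (21/4 + 9)**2 = (57/4)**2 = 3249/16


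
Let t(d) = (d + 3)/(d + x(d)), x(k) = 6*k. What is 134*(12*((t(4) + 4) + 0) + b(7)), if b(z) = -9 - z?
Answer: 4690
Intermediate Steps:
t(d) = (3 + d)/(7*d) (t(d) = (d + 3)/(d + 6*d) = (3 + d)/((7*d)) = (3 + d)*(1/(7*d)) = (3 + d)/(7*d))
134*(12*((t(4) + 4) + 0) + b(7)) = 134*(12*(((⅐)*(3 + 4)/4 + 4) + 0) + (-9 - 1*7)) = 134*(12*(((⅐)*(¼)*7 + 4) + 0) + (-9 - 7)) = 134*(12*((¼ + 4) + 0) - 16) = 134*(12*(17/4 + 0) - 16) = 134*(12*(17/4) - 16) = 134*(51 - 16) = 134*35 = 4690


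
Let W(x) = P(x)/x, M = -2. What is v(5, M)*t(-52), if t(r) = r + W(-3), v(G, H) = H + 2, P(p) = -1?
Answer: 0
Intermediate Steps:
v(G, H) = 2 + H
W(x) = -1/x
t(r) = 1/3 + r (t(r) = r - 1/(-3) = r - 1*(-1/3) = r + 1/3 = 1/3 + r)
v(5, M)*t(-52) = (2 - 2)*(1/3 - 52) = 0*(-155/3) = 0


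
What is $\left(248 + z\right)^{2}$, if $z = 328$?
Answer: $331776$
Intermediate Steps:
$\left(248 + z\right)^{2} = \left(248 + 328\right)^{2} = 576^{2} = 331776$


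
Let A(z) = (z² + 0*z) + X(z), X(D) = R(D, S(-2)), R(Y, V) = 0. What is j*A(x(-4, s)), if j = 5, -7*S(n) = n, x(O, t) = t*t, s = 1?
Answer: 5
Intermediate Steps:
x(O, t) = t²
S(n) = -n/7
X(D) = 0
A(z) = z² (A(z) = (z² + 0*z) + 0 = (z² + 0) + 0 = z² + 0 = z²)
j*A(x(-4, s)) = 5*(1²)² = 5*1² = 5*1 = 5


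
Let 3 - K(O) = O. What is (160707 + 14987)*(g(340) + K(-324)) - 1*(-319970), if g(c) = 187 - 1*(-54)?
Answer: 100114162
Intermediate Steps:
g(c) = 241 (g(c) = 187 + 54 = 241)
K(O) = 3 - O
(160707 + 14987)*(g(340) + K(-324)) - 1*(-319970) = (160707 + 14987)*(241 + (3 - 1*(-324))) - 1*(-319970) = 175694*(241 + (3 + 324)) + 319970 = 175694*(241 + 327) + 319970 = 175694*568 + 319970 = 99794192 + 319970 = 100114162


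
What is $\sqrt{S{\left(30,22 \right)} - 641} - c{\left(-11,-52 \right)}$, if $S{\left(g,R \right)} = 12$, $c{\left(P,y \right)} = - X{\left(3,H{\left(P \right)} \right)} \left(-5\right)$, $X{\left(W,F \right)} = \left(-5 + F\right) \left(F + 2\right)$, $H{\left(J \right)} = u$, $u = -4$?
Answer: $-90 + i \sqrt{629} \approx -90.0 + 25.08 i$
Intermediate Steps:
$H{\left(J \right)} = -4$
$X{\left(W,F \right)} = \left(-5 + F\right) \left(2 + F\right)$
$c{\left(P,y \right)} = 90$ ($c{\left(P,y \right)} = - (-10 + \left(-4\right)^{2} - -12) \left(-5\right) = - (-10 + 16 + 12) \left(-5\right) = \left(-1\right) 18 \left(-5\right) = \left(-18\right) \left(-5\right) = 90$)
$\sqrt{S{\left(30,22 \right)} - 641} - c{\left(-11,-52 \right)} = \sqrt{12 - 641} - 90 = \sqrt{-629} - 90 = i \sqrt{629} - 90 = -90 + i \sqrt{629}$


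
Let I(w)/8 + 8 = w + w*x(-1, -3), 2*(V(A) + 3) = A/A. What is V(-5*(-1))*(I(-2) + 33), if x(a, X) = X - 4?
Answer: -325/2 ≈ -162.50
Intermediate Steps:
x(a, X) = -4 + X
V(A) = -5/2 (V(A) = -3 + (A/A)/2 = -3 + (½)*1 = -3 + ½ = -5/2)
I(w) = -64 - 48*w (I(w) = -64 + 8*(w + w*(-4 - 3)) = -64 + 8*(w + w*(-7)) = -64 + 8*(w - 7*w) = -64 + 8*(-6*w) = -64 - 48*w)
V(-5*(-1))*(I(-2) + 33) = -5*((-64 - 48*(-2)) + 33)/2 = -5*((-64 + 96) + 33)/2 = -5*(32 + 33)/2 = -5/2*65 = -325/2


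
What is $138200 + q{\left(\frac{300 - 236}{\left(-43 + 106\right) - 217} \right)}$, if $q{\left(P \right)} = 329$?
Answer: $138529$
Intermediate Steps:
$138200 + q{\left(\frac{300 - 236}{\left(-43 + 106\right) - 217} \right)} = 138200 + 329 = 138529$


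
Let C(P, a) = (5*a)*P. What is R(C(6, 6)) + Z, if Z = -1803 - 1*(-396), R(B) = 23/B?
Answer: -253237/180 ≈ -1406.9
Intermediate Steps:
C(P, a) = 5*P*a
Z = -1407 (Z = -1803 + 396 = -1407)
R(C(6, 6)) + Z = 23/((5*6*6)) - 1407 = 23/180 - 1407 = -253237/180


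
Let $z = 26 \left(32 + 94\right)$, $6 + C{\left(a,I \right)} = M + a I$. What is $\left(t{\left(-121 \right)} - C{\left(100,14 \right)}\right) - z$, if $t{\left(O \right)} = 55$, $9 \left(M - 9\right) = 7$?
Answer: $- \frac{41623}{9} \approx -4624.8$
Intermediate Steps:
$M = \frac{88}{9}$ ($M = 9 + \frac{1}{9} \cdot 7 = 9 + \frac{7}{9} = \frac{88}{9} \approx 9.7778$)
$C{\left(a,I \right)} = \frac{34}{9} + I a$ ($C{\left(a,I \right)} = -6 + \left(\frac{88}{9} + a I\right) = -6 + \left(\frac{88}{9} + I a\right) = \frac{34}{9} + I a$)
$z = 3276$ ($z = 26 \cdot 126 = 3276$)
$\left(t{\left(-121 \right)} - C{\left(100,14 \right)}\right) - z = \left(55 - \left(\frac{34}{9} + 14 \cdot 100\right)\right) - 3276 = \left(55 - \left(\frac{34}{9} + 1400\right)\right) - 3276 = \left(55 - \frac{12634}{9}\right) - 3276 = - \frac{12139}{9} - 3276 = - \frac{41623}{9}$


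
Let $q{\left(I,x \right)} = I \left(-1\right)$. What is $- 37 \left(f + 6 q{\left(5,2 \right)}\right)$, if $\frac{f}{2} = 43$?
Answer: $-2072$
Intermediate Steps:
$q{\left(I,x \right)} = - I$
$f = 86$ ($f = 2 \cdot 43 = 86$)
$- 37 \left(f + 6 q{\left(5,2 \right)}\right) = - 37 \left(86 + 6 \left(\left(-1\right) 5\right)\right) = - 37 \left(86 + 6 \left(-5\right)\right) = - 37 \left(86 - 30\right) = \left(-37\right) 56 = -2072$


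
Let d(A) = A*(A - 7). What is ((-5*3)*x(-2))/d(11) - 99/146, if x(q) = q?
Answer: 3/803 ≈ 0.0037360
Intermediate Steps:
d(A) = A*(-7 + A)
((-5*3)*x(-2))/d(11) - 99/146 = (-5*3*(-2))/((11*(-7 + 11))) - 99/146 = (-15*(-2))/((11*4)) - 99*1/146 = 30/44 - 99/146 = 30*(1/44) - 99/146 = 15/22 - 99/146 = 3/803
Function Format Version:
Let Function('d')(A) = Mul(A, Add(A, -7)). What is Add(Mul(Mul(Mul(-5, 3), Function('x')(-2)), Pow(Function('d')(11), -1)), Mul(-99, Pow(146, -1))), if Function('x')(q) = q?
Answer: Rational(3, 803) ≈ 0.0037360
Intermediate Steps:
Function('d')(A) = Mul(A, Add(-7, A))
Add(Mul(Mul(Mul(-5, 3), Function('x')(-2)), Pow(Function('d')(11), -1)), Mul(-99, Pow(146, -1))) = Add(Mul(Mul(Mul(-5, 3), -2), Pow(Mul(11, Add(-7, 11)), -1)), Mul(-99, Pow(146, -1))) = Add(Mul(Mul(-15, -2), Pow(Mul(11, 4), -1)), Mul(-99, Rational(1, 146))) = Add(Mul(30, Pow(44, -1)), Rational(-99, 146)) = Add(Mul(30, Rational(1, 44)), Rational(-99, 146)) = Add(Rational(15, 22), Rational(-99, 146)) = Rational(3, 803)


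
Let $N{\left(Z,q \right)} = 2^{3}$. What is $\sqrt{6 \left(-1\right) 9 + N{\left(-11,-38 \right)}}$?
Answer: $i \sqrt{46} \approx 6.7823 i$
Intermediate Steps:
$N{\left(Z,q \right)} = 8$
$\sqrt{6 \left(-1\right) 9 + N{\left(-11,-38 \right)}} = \sqrt{6 \left(-1\right) 9 + 8} = \sqrt{\left(-6\right) 9 + 8} = \sqrt{-54 + 8} = \sqrt{-46} = i \sqrt{46}$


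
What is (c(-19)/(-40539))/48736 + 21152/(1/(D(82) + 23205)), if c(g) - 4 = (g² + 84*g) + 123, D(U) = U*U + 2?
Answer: 312705548016314389/493927176 ≈ 6.3310e+8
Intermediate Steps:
D(U) = 2 + U² (D(U) = U² + 2 = 2 + U²)
c(g) = 127 + g² + 84*g (c(g) = 4 + ((g² + 84*g) + 123) = 4 + (123 + g² + 84*g) = 127 + g² + 84*g)
(c(-19)/(-40539))/48736 + 21152/(1/(D(82) + 23205)) = ((127 + (-19)² + 84*(-19))/(-40539))/48736 + 21152/(1/((2 + 82²) + 23205)) = ((127 + 361 - 1596)*(-1/40539))*(1/48736) + 21152/(1/((2 + 6724) + 23205)) = -1108*(-1/40539)*(1/48736) + 21152/(1/(6726 + 23205)) = (1108/40539)*(1/48736) + 21152/(1/29931) = 277/493927176 + 21152/(1/29931) = 277/493927176 + 21152*29931 = 277/493927176 + 633100512 = 312705548016314389/493927176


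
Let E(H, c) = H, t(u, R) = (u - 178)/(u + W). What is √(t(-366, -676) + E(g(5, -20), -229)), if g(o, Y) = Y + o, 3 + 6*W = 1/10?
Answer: I*√6535020855/21989 ≈ 3.6764*I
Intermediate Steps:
W = -29/60 (W = -½ + (⅙)/10 = -½ + (⅙)*(⅒) = -½ + 1/60 = -29/60 ≈ -0.48333)
t(u, R) = (-178 + u)/(-29/60 + u) (t(u, R) = (u - 178)/(u - 29/60) = (-178 + u)/(-29/60 + u))
√(t(-366, -676) + E(g(5, -20), -229)) = √(60*(-178 - 366)/(-29 + 60*(-366)) + (-20 + 5)) = √(60*(-544)/(-29 - 21960) - 15) = √(60*(-544)/(-21989) - 15) = √(60*(-1/21989)*(-544) - 15) = √(32640/21989 - 15) = √(-297195/21989) = I*√6535020855/21989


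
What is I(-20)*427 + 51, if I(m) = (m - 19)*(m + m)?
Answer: 666171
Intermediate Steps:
I(m) = 2*m*(-19 + m) (I(m) = (-19 + m)*(2*m) = 2*m*(-19 + m))
I(-20)*427 + 51 = (2*(-20)*(-19 - 20))*427 + 51 = (2*(-20)*(-39))*427 + 51 = 1560*427 + 51 = 666120 + 51 = 666171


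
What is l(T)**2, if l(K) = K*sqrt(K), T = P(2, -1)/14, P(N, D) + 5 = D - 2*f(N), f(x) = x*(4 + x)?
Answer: -3375/343 ≈ -9.8396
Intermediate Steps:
P(N, D) = -5 + D - 2*N*(4 + N) (P(N, D) = -5 + (D - 2*N*(4 + N)) = -5 + D - 2*N*(4 + N))
T = -15/7 (T = (-5 - 1 - 2*2*(4 + 2))/14 = (-5 - 1 - 2*2*6)*(1/14) = (-5 - 1 - 24)*(1/14) = -30*1/14 = -15/7 ≈ -2.1429)
l(K) = K**(3/2)
l(T)**2 = ((-15/7)**(3/2))**2 = (-15*I*sqrt(105)/49)**2 = -3375/343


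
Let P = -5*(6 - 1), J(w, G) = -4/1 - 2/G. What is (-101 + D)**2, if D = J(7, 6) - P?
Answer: 58081/9 ≈ 6453.4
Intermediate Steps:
J(w, G) = -4 - 2/G (J(w, G) = -4*1 - 2/G = -4 - 2/G)
P = -25 (P = -5*5 = -25)
D = 62/3 (D = (-4 - 2/6) - 1*(-25) = (-4 - 2*1/6) + 25 = (-4 - 1/3) + 25 = -13/3 + 25 = 62/3 ≈ 20.667)
(-101 + D)**2 = (-101 + 62/3)**2 = (-241/3)**2 = 58081/9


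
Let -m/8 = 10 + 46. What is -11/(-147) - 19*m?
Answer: 1251275/147 ≈ 8512.1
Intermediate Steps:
m = -448 (m = -8*(10 + 46) = -8*56 = -448)
-11/(-147) - 19*m = -11/(-147) - 19*(-448) = -11*(-1/147) + 8512 = 11/147 + 8512 = 1251275/147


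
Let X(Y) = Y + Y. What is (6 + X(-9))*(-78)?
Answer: 936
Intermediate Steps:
X(Y) = 2*Y
(6 + X(-9))*(-78) = (6 + 2*(-9))*(-78) = (6 - 18)*(-78) = -12*(-78) = 936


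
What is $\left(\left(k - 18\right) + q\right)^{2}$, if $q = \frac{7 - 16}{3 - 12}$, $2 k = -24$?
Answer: $841$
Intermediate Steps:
$k = -12$ ($k = \frac{1}{2} \left(-24\right) = -12$)
$q = 1$ ($q = - \frac{9}{-9} = \left(-9\right) \left(- \frac{1}{9}\right) = 1$)
$\left(\left(k - 18\right) + q\right)^{2} = \left(\left(-12 - 18\right) + 1\right)^{2} = \left(-30 + 1\right)^{2} = \left(-29\right)^{2} = 841$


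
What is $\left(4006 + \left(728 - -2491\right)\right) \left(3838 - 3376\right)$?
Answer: $3337950$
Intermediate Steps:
$\left(4006 + \left(728 - -2491\right)\right) \left(3838 - 3376\right) = \left(4006 + \left(728 + 2491\right)\right) 462 = \left(4006 + 3219\right) 462 = 7225 \cdot 462 = 3337950$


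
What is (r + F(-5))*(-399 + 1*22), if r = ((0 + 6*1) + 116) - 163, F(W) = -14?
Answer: 20735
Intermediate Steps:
r = -41 (r = ((0 + 6) + 116) - 163 = (6 + 116) - 163 = 122 - 163 = -41)
(r + F(-5))*(-399 + 1*22) = (-41 - 14)*(-399 + 1*22) = -55*(-399 + 22) = -55*(-377) = 20735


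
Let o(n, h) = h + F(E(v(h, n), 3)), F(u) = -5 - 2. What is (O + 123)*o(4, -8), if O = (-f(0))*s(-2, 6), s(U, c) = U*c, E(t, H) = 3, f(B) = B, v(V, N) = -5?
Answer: -1845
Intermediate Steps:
F(u) = -7
o(n, h) = -7 + h (o(n, h) = h - 7 = -7 + h)
O = 0 (O = (-1*0)*(-2*6) = 0*(-12) = 0)
(O + 123)*o(4, -8) = (0 + 123)*(-7 - 8) = 123*(-15) = -1845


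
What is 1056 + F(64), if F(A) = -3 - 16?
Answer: 1037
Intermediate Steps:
F(A) = -19
1056 + F(64) = 1056 - 19 = 1037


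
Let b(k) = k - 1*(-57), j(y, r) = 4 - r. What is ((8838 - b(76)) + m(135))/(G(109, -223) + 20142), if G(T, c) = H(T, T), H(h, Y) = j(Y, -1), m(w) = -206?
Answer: 8499/20147 ≈ 0.42185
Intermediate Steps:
b(k) = 57 + k (b(k) = k + 57 = 57 + k)
H(h, Y) = 5 (H(h, Y) = 4 - 1*(-1) = 4 + 1 = 5)
G(T, c) = 5
((8838 - b(76)) + m(135))/(G(109, -223) + 20142) = ((8838 - (57 + 76)) - 206)/(5 + 20142) = ((8838 - 1*133) - 206)/20147 = ((8838 - 133) - 206)*(1/20147) = (8705 - 206)*(1/20147) = 8499*(1/20147) = 8499/20147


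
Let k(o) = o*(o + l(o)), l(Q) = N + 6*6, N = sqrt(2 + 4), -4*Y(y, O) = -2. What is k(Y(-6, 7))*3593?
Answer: 262289/4 + 3593*sqrt(6)/2 ≈ 69973.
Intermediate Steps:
Y(y, O) = 1/2 (Y(y, O) = -1/4*(-2) = 1/2)
N = sqrt(6) ≈ 2.4495
l(Q) = 36 + sqrt(6) (l(Q) = sqrt(6) + 6*6 = sqrt(6) + 36 = 36 + sqrt(6))
k(o) = o*(36 + o + sqrt(6)) (k(o) = o*(o + (36 + sqrt(6))) = o*(36 + o + sqrt(6)))
k(Y(-6, 7))*3593 = ((36 + 1/2 + sqrt(6))/2)*3593 = ((73/2 + sqrt(6))/2)*3593 = (73/4 + sqrt(6)/2)*3593 = 262289/4 + 3593*sqrt(6)/2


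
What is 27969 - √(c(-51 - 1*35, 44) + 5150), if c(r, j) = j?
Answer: 27969 - 7*√106 ≈ 27897.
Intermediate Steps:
27969 - √(c(-51 - 1*35, 44) + 5150) = 27969 - √(44 + 5150) = 27969 - √5194 = 27969 - 7*√106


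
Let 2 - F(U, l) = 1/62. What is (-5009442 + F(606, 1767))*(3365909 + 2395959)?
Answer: -894775695932454/31 ≈ -2.8864e+13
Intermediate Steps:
F(U, l) = 123/62 (F(U, l) = 2 - 1/62 = 123/62)
(-5009442 + F(606, 1767))*(3365909 + 2395959) = (-5009442 + 123/62)*(3365909 + 2395959) = -310585281/62*5761868 = -894775695932454/31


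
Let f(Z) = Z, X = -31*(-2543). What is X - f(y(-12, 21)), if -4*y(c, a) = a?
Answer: 315353/4 ≈ 78838.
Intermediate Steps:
y(c, a) = -a/4
X = 78833
X - f(y(-12, 21)) = 78833 - (-1)*21/4 = 78833 - 1*(-21/4) = 78833 + 21/4 = 315353/4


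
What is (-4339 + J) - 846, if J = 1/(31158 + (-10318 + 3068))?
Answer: -123962979/23908 ≈ -5185.0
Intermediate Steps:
J = 1/23908 (J = 1/(31158 - 7250) = 1/23908 ≈ 4.1827e-5)
(-4339 + J) - 846 = (-4339 + 1/23908) - 846 = -103736811/23908 - 846 = -123962979/23908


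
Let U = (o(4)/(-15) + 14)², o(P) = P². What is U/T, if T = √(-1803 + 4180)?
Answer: 37636*√2377/534825 ≈ 3.4309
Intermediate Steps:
T = √2377 ≈ 48.755
U = 37636/225 (U = (4²/(-15) + 14)² = (16*(-1/15) + 14)² = (-16/15 + 14)² = (194/15)² = 37636/225 ≈ 167.27)
U/T = 37636/(225*(√2377)) = 37636*(√2377/2377)/225 = 37636*√2377/534825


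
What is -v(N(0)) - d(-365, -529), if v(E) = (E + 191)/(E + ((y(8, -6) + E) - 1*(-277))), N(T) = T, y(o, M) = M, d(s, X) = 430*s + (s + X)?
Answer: 42775533/271 ≈ 1.5784e+5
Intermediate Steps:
d(s, X) = X + 431*s (d(s, X) = 430*s + (X + s) = X + 431*s)
v(E) = (191 + E)/(271 + 2*E) (v(E) = (E + 191)/(E + ((-6 + E) - 1*(-277))) = (191 + E)/(E + ((-6 + E) + 277)) = (191 + E)/(E + (271 + E)) = (191 + E)/(271 + 2*E))
-v(N(0)) - d(-365, -529) = -(191 + 0)/(271 + 2*0) - (-529 + 431*(-365)) = -191/(271 + 0) - (-529 - 157315) = -191/271 - 1*(-157844) = -191/271 + 157844 = 42775533/271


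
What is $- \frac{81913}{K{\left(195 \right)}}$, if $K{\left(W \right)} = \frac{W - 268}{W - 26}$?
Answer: $\frac{13843297}{73} \approx 1.8963 \cdot 10^{5}$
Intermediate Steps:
$K{\left(W \right)} = \frac{-268 + W}{-26 + W}$ ($K{\left(W \right)} = \frac{-268 + W}{W + \left(-131 + 105\right)} = \frac{-268 + W}{W - 26} = \frac{-268 + W}{-26 + W}$)
$- \frac{81913}{K{\left(195 \right)}} = - \frac{81913}{\frac{1}{-26 + 195} \left(-268 + 195\right)} = - \frac{81913}{\frac{1}{169} \left(-73\right)} = - \frac{81913}{- \frac{73}{169}} = \left(-81913\right) \left(- \frac{169}{73}\right) = \frac{13843297}{73}$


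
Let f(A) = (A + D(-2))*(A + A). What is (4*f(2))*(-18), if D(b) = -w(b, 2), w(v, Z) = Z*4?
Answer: 1728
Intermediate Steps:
w(v, Z) = 4*Z
D(b) = -8 (D(b) = -4*2 = -1*8 = -8)
f(A) = 2*A*(-8 + A) (f(A) = (A - 8)*(A + A) = (-8 + A)*(2*A) = 2*A*(-8 + A))
(4*f(2))*(-18) = (4*(2*2*(-8 + 2)))*(-18) = (4*(2*2*(-6)))*(-18) = (4*(-24))*(-18) = -96*(-18) = 1728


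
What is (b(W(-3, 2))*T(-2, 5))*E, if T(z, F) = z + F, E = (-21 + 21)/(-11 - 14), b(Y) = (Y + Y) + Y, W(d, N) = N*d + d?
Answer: 0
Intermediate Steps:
W(d, N) = d + N*d
b(Y) = 3*Y (b(Y) = 2*Y + Y = 3*Y)
E = 0 (E = 0/(-25) = 0*(-1/25) = 0)
T(z, F) = F + z
(b(W(-3, 2))*T(-2, 5))*E = ((3*(-3*(1 + 2)))*(5 - 2))*0 = ((3*(-3*3))*3)*0 = ((3*(-9))*3)*0 = -27*3*0 = -81*0 = 0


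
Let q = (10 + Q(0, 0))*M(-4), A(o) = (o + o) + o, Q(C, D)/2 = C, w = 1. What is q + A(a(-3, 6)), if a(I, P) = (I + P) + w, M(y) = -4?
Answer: -28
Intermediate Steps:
Q(C, D) = 2*C
a(I, P) = 1 + I + P (a(I, P) = (I + P) + 1 = 1 + I + P)
A(o) = 3*o (A(o) = 2*o + o = 3*o)
q = -40 (q = (10 + 2*0)*(-4) = (10 + 0)*(-4) = 10*(-4) = -40)
q + A(a(-3, 6)) = -40 + 3*(1 - 3 + 6) = -40 + 3*4 = -40 + 12 = -28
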